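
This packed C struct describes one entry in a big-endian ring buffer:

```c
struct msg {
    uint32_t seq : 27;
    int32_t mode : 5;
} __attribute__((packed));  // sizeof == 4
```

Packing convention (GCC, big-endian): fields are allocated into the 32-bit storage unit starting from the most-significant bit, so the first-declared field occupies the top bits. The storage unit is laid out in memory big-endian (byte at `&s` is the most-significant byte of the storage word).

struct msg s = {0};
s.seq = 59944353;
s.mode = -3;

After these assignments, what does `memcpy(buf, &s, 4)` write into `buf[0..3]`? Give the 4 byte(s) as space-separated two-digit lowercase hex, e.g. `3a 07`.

[5+:27] seq=59944353 & 0x7ffffff = 0x392ada1; word=0x7255b420
[0+:5] mode=-3 & 0x1f = 0x1d; word=0x7255b43d
word = 0x7255b43d → big-endian bytes:
  [0]=0x72  [1]=0x55  [2]=0xb4  [3]=0x3d

72 55 b4 3d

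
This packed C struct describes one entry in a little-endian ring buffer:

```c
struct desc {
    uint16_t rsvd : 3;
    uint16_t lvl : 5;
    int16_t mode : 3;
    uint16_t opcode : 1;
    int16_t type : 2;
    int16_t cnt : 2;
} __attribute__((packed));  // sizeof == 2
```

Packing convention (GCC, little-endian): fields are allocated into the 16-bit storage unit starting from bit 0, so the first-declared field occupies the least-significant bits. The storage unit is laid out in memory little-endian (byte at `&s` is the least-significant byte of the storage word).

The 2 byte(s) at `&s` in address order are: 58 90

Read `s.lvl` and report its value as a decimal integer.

11

[0]=0x58 [1]=0x90 (little-endian) → word 0x9058
rsvd [0+:3] = (word>>0) & 0x7 = 0
lvl [3+:5] = (word>>3) & 0x1f = 11  ←
mode [8+:3] = (word>>8) & 0x7 = 0
opcode [11+:1] = (word>>11) & 0x1 = 0
type [12+:2] = (word>>12) & 0x3 = 1
cnt [14+:2] = (word>>14) & 0x3 = 2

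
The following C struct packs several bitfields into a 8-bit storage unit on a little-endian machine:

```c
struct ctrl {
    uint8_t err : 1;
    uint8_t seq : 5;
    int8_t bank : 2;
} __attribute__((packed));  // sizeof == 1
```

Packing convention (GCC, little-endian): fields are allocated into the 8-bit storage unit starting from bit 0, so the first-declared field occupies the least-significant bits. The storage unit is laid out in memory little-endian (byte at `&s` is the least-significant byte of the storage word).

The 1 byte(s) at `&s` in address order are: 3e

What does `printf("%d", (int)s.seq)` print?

[0]=0x3e (little-endian) → word 0x3e
err [0+:1] = (word>>0) & 0x1 = 0
seq [1+:5] = (word>>1) & 0x1f = 31  ←
bank [6+:2] = (word>>6) & 0x3 = 0

31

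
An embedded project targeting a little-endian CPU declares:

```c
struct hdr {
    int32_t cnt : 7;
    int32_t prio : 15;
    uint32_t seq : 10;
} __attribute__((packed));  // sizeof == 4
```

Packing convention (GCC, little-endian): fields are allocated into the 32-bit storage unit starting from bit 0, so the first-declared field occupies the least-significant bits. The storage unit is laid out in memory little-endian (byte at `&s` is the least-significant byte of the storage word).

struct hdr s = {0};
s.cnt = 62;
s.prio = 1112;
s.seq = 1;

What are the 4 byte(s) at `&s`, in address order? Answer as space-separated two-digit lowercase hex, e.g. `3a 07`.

3e 2c 42 00

[0+:7] cnt=62 & 0x7f = 0x3e; word=0x0000003e
[7+:15] prio=1112 & 0x7fff = 0x458; word=0x00022c3e
[22+:10] seq=1 & 0x3ff = 0x1; word=0x00422c3e
word = 0x00422c3e → little-endian bytes:
  [0]=0x3e  [1]=0x2c  [2]=0x42  [3]=0x00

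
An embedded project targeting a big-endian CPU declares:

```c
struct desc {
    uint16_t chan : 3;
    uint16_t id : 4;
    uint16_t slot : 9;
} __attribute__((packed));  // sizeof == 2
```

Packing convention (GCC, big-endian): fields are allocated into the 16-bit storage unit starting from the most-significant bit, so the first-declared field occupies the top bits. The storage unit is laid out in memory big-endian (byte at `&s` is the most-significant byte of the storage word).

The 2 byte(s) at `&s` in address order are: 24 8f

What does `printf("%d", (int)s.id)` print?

[0]=0x24 [1]=0x8f (big-endian) → word 0x248f
chan:3 @ bit 13 → (0x248f>>13)&0x7 = 0x1
id:4 @ bit 9 → (0x248f>>9)&0xf = 0x2  ←
slot:9 @ bit 0 → (0x248f>>0)&0x1ff = 0x8f

2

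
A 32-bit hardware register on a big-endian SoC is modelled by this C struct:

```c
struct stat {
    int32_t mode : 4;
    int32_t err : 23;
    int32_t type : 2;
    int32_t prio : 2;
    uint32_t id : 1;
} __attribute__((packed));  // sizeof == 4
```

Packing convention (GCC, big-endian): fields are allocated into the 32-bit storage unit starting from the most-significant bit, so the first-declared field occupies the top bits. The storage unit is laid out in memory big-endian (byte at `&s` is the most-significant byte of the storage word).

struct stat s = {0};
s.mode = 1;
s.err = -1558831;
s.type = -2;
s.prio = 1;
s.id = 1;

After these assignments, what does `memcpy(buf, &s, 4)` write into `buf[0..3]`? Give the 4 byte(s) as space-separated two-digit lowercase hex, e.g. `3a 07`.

mode:4 = 1 → 0x1 << 28 → word 0x10000000
err:23 = -1558831 → 0x6836d1 << 5 → word 0x1d06da20
type:2 = -2 → 0x2 << 3 → word 0x1d06da30
prio:2 = 1 → 0x1 << 1 → word 0x1d06da32
id:1 = 1 → 0x1 << 0 → word 0x1d06da33
word = 0x1d06da33 → big-endian bytes:
  [0]=0x1d  [1]=0x06  [2]=0xda  [3]=0x33

1d 06 da 33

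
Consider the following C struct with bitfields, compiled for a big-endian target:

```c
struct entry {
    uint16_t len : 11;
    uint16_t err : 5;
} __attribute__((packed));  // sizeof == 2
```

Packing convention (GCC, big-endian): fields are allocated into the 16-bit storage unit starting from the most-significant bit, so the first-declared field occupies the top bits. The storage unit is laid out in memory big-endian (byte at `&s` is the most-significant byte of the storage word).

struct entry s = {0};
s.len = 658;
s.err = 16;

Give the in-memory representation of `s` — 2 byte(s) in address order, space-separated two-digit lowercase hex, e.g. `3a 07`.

len:11 = 658 → 0x292 << 5 → word 0x5240
err:5 = 16 → 0x10 << 0 → word 0x5250
word = 0x5250 → big-endian bytes:
  [0]=0x52  [1]=0x50

52 50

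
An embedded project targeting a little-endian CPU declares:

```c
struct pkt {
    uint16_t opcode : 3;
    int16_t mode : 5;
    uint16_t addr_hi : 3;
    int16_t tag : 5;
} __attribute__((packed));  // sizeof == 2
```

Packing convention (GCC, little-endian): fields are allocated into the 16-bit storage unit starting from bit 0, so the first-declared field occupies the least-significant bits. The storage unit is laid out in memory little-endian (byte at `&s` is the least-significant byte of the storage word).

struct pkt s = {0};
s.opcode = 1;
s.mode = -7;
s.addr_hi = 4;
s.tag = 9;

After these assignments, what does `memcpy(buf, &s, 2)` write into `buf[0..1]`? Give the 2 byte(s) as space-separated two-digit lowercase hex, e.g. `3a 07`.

opcode:3 = 1 → 0x1 << 0 → word 0x0001
mode:5 = -7 → 0x19 << 3 → word 0x00c9
addr_hi:3 = 4 → 0x4 << 8 → word 0x04c9
tag:5 = 9 → 0x9 << 11 → word 0x4cc9
word = 0x4cc9 → little-endian bytes:
  [0]=0xc9  [1]=0x4c

c9 4c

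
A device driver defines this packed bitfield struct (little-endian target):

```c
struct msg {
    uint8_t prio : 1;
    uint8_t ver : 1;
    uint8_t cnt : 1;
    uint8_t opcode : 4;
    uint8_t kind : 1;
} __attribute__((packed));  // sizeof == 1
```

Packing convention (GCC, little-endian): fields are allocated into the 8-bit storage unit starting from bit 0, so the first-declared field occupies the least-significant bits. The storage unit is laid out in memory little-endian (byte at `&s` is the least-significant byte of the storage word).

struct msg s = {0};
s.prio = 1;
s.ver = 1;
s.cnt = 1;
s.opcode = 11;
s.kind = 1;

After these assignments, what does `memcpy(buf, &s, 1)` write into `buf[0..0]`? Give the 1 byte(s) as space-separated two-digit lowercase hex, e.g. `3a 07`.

prio:1 = 1 → 0x1 << 0 → word 0x01
ver:1 = 1 → 0x1 << 1 → word 0x03
cnt:1 = 1 → 0x1 << 2 → word 0x07
opcode:4 = 11 → 0xb << 3 → word 0x5f
kind:1 = 1 → 0x1 << 7 → word 0xdf
word = 0xdf → little-endian bytes:
  [0]=0xdf

df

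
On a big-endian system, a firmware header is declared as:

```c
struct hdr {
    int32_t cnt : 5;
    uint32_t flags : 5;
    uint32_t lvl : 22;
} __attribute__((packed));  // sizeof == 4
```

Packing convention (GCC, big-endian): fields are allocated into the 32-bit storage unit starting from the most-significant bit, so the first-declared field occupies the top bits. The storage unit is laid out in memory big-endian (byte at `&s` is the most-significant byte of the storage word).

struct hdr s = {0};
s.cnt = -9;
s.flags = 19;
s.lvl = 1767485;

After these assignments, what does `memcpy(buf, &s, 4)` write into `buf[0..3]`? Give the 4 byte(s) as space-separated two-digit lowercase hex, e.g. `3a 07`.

cnt:5 = -9 → 0x17 << 27 → word 0xb8000000
flags:5 = 19 → 0x13 << 22 → word 0xbcc00000
lvl:22 = 1767485 → 0x1af83d << 0 → word 0xbcdaf83d
word = 0xbcdaf83d → big-endian bytes:
  [0]=0xbc  [1]=0xda  [2]=0xf8  [3]=0x3d

bc da f8 3d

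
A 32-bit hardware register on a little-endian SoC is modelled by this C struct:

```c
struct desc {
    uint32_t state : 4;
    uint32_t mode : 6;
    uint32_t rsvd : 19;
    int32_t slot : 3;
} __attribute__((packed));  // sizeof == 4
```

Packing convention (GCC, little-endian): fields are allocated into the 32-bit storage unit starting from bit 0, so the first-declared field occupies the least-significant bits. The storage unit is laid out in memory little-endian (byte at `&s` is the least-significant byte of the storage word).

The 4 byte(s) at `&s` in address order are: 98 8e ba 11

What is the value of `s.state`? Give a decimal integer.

8

[0]=0x98 [1]=0x8e [2]=0xba [3]=0x11 (little-endian) → word 0x11ba8e98
state:4 @ bit 0 → (0x11ba8e98>>0)&0xf = 0x8  ←
mode:6 @ bit 4 → (0x11ba8e98>>4)&0x3f = 0x29
rsvd:19 @ bit 10 → (0x11ba8e98>>10)&0x7ffff = 0x46ea3
slot:3 @ bit 29 → (0x11ba8e98>>29)&0x7 = 0x0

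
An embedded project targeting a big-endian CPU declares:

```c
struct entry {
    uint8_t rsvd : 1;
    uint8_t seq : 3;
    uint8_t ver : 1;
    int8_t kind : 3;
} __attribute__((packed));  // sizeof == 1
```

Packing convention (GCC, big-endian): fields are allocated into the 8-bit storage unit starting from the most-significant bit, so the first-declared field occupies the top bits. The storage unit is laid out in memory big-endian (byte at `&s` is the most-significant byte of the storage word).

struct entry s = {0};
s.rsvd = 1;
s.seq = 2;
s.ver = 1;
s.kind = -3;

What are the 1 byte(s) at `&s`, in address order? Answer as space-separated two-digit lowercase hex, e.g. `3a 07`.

rsvd:1 = 1 → 0x1 << 7 → word 0x80
seq:3 = 2 → 0x2 << 4 → word 0xa0
ver:1 = 1 → 0x1 << 3 → word 0xa8
kind:3 = -3 → 0x5 << 0 → word 0xad
word = 0xad → big-endian bytes:
  [0]=0xad

ad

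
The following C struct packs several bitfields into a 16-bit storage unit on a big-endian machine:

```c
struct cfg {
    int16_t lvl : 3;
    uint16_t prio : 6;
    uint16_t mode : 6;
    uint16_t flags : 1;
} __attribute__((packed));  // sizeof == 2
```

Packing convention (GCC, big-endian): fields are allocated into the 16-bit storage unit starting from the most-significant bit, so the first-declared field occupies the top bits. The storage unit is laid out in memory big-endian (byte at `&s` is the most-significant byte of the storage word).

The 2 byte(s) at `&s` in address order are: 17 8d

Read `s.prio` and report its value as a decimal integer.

[0]=0x17 [1]=0x8d (big-endian) → word 0x178d
lvl [13+:3] = (word>>13) & 0x7 = 0
prio [7+:6] = (word>>7) & 0x3f = 47  ←
mode [1+:6] = (word>>1) & 0x3f = 6
flags [0+:1] = (word>>0) & 0x1 = 1

47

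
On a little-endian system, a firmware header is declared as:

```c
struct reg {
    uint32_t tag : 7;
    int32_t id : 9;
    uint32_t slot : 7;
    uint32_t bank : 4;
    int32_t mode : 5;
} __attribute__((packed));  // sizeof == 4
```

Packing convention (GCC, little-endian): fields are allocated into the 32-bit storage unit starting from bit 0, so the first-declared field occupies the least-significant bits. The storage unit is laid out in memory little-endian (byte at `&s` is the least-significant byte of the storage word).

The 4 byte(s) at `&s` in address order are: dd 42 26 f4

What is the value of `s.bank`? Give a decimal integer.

8

[0]=0xdd [1]=0x42 [2]=0x26 [3]=0xf4 (little-endian) → word 0xf42642dd
tag [0+:7] = (word>>0) & 0x7f = 93
id [7+:9] = (word>>7) & 0x1ff = 133
slot [16+:7] = (word>>16) & 0x7f = 38
bank [23+:4] = (word>>23) & 0xf = 8  ←
mode [27+:5] = (word>>27) & 0x1f = 30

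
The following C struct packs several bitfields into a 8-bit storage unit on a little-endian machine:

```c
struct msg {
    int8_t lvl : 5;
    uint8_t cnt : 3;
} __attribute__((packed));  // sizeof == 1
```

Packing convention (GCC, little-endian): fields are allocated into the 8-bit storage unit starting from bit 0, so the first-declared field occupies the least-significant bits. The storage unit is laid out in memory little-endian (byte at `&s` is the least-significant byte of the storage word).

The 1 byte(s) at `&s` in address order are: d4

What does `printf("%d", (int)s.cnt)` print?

6

[0]=0xd4 (little-endian) → word 0xd4
lvl:5 @ bit 0 → (0xd4>>0)&0x1f = 0x14
cnt:3 @ bit 5 → (0xd4>>5)&0x7 = 0x6  ←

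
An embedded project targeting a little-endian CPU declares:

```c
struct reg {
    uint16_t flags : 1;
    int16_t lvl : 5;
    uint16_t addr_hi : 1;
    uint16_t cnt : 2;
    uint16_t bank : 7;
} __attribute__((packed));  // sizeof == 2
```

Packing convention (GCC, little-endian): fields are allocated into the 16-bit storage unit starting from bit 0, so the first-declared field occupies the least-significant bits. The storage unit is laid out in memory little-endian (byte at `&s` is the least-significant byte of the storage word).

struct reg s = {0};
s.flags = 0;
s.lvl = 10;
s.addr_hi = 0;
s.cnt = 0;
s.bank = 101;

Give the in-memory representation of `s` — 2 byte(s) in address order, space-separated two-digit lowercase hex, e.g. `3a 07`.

flags:1 = 0 → 0x0 << 0 → word 0x0000
lvl:5 = 10 → 0xa << 1 → word 0x0014
addr_hi:1 = 0 → 0x0 << 6 → word 0x0014
cnt:2 = 0 → 0x0 << 7 → word 0x0014
bank:7 = 101 → 0x65 << 9 → word 0xca14
word = 0xca14 → little-endian bytes:
  [0]=0x14  [1]=0xca

14 ca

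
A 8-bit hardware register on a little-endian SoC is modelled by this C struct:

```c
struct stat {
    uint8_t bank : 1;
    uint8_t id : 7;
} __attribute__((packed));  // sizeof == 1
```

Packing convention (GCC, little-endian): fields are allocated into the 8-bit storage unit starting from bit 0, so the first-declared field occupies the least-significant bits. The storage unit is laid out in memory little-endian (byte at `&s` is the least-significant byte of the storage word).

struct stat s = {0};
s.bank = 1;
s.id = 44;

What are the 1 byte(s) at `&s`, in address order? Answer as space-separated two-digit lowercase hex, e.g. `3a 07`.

59

bank:1 = 1 → 0x1 << 0 → word 0x01
id:7 = 44 → 0x2c << 1 → word 0x59
word = 0x59 → little-endian bytes:
  [0]=0x59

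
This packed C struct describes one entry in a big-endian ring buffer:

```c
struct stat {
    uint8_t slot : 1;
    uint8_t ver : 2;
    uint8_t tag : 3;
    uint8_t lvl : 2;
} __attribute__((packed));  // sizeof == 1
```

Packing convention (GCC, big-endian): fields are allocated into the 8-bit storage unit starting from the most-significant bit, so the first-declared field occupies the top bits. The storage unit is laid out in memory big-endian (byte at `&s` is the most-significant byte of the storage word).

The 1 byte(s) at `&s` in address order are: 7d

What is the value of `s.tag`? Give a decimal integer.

7

[0]=0x7d (big-endian) → word 0x7d
slot:1 @ bit 7 → (0x7d>>7)&0x1 = 0x0
ver:2 @ bit 5 → (0x7d>>5)&0x3 = 0x3
tag:3 @ bit 2 → (0x7d>>2)&0x7 = 0x7  ←
lvl:2 @ bit 0 → (0x7d>>0)&0x3 = 0x1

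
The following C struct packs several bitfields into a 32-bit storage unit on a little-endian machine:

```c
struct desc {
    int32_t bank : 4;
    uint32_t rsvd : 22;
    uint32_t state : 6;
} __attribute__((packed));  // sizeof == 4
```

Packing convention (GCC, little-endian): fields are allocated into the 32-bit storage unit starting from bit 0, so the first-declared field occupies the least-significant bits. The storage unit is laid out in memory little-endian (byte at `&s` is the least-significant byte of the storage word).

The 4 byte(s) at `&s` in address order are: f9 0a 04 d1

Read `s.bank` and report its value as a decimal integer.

[0]=0xf9 [1]=0x0a [2]=0x04 [3]=0xd1 (little-endian) → word 0xd1040af9
bank [0+:4] = (word>>0) & 0xf = 9  ←
rsvd [4+:22] = (word>>4) & 0x3fffff = 1065135
state [26+:6] = (word>>26) & 0x3f = 52
bank signed 4b, MSB=1: 9 - 16 = -7

-7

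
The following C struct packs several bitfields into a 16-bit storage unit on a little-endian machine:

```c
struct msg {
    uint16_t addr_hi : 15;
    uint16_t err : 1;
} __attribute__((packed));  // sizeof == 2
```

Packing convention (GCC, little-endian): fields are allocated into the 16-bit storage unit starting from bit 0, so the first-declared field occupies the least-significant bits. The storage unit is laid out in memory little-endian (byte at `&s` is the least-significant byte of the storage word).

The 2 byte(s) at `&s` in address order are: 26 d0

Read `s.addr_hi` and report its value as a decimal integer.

20518

[0]=0x26 [1]=0xd0 (little-endian) → word 0xd026
addr_hi:15 @ bit 0 → (0xd026>>0)&0x7fff = 0x5026  ←
err:1 @ bit 15 → (0xd026>>15)&0x1 = 0x1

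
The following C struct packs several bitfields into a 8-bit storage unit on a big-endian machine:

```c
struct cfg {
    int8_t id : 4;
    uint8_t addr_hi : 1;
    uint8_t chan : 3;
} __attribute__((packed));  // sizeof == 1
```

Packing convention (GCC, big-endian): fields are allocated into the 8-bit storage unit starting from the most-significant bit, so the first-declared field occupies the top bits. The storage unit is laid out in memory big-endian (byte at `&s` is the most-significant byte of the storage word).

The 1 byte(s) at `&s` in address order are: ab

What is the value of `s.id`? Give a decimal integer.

[0]=0xab (big-endian) → word 0xab
id:4 @ bit 4 → (0xab>>4)&0xf = 0xa  ←
addr_hi:1 @ bit 3 → (0xab>>3)&0x1 = 0x1
chan:3 @ bit 0 → (0xab>>0)&0x7 = 0x3
id signed 4b, MSB=1: 10 - 16 = -6

-6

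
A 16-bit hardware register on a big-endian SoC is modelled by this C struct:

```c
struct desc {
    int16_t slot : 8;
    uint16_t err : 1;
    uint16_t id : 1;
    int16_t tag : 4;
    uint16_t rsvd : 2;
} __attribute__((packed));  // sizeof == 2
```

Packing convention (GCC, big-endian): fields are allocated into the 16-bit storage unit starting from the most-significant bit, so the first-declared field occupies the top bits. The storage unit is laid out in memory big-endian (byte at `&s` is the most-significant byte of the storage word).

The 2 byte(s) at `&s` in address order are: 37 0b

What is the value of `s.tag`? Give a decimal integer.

[0]=0x37 [1]=0x0b (big-endian) → word 0x370b
slot:8 @ bit 8 → (0x370b>>8)&0xff = 0x37
err:1 @ bit 7 → (0x370b>>7)&0x1 = 0x0
id:1 @ bit 6 → (0x370b>>6)&0x1 = 0x0
tag:4 @ bit 2 → (0x370b>>2)&0xf = 0x2  ←
rsvd:2 @ bit 0 → (0x370b>>0)&0x3 = 0x3
tag signed 4b, MSB=0: value = 2

2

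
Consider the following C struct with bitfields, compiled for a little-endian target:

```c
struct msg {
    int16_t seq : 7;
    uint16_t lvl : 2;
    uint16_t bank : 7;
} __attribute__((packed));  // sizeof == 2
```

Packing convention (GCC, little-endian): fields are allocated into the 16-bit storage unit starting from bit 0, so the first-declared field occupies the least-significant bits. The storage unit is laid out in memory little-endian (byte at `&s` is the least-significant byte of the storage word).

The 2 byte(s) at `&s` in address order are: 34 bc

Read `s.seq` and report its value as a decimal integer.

52

[0]=0x34 [1]=0xbc (little-endian) → word 0xbc34
seq [0+:7] = (word>>0) & 0x7f = 52  ←
lvl [7+:2] = (word>>7) & 0x3 = 0
bank [9+:7] = (word>>9) & 0x7f = 94
seq signed 7b, MSB=0: value = 52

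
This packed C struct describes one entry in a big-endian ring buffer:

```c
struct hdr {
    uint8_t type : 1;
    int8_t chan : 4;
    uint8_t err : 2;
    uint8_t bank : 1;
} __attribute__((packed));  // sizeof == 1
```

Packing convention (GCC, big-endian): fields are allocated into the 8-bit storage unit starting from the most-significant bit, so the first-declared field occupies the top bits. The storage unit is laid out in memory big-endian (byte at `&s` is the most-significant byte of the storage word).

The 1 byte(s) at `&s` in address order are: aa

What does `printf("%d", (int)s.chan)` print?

[0]=0xaa (big-endian) → word 0xaa
type [7+:1] = (word>>7) & 0x1 = 1
chan [3+:4] = (word>>3) & 0xf = 5  ←
err [1+:2] = (word>>1) & 0x3 = 1
bank [0+:1] = (word>>0) & 0x1 = 0
chan signed 4b, MSB=0: value = 5

5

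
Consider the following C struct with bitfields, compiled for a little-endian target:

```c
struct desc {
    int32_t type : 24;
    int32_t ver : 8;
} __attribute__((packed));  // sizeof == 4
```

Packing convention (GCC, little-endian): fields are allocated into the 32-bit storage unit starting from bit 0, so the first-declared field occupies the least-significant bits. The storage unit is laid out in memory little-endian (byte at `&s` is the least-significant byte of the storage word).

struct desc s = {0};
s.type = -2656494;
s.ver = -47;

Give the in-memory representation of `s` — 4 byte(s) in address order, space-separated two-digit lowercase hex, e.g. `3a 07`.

type:24 = -2656494 → 0xd77712 << 0 → word 0x00d77712
ver:8 = -47 → 0xd1 << 24 → word 0xd1d77712
word = 0xd1d77712 → little-endian bytes:
  [0]=0x12  [1]=0x77  [2]=0xd7  [3]=0xd1

12 77 d7 d1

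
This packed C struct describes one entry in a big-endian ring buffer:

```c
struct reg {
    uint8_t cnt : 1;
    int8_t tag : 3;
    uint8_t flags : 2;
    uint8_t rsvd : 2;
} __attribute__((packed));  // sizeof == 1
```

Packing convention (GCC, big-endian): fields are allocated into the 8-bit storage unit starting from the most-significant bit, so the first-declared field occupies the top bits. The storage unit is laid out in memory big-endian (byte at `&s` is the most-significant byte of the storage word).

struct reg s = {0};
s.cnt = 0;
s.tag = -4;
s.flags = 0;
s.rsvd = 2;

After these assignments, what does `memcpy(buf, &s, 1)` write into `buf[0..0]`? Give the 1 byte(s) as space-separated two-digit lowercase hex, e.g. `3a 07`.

42

cnt:1 = 0 → 0x0 << 7 → word 0x00
tag:3 = -4 → 0x4 << 4 → word 0x40
flags:2 = 0 → 0x0 << 2 → word 0x40
rsvd:2 = 2 → 0x2 << 0 → word 0x42
word = 0x42 → big-endian bytes:
  [0]=0x42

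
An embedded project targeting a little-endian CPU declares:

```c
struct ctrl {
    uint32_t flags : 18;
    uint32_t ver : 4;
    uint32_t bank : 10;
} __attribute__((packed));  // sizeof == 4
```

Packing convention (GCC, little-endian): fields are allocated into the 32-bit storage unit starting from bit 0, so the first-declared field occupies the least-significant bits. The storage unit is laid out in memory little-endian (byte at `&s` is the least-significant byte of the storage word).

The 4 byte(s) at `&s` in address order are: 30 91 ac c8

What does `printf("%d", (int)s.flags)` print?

[0]=0x30 [1]=0x91 [2]=0xac [3]=0xc8 (little-endian) → word 0xc8ac9130
flags [0+:18] = (word>>0) & 0x3ffff = 37168  ←
ver [18+:4] = (word>>18) & 0xf = 11
bank [22+:10] = (word>>22) & 0x3ff = 802

37168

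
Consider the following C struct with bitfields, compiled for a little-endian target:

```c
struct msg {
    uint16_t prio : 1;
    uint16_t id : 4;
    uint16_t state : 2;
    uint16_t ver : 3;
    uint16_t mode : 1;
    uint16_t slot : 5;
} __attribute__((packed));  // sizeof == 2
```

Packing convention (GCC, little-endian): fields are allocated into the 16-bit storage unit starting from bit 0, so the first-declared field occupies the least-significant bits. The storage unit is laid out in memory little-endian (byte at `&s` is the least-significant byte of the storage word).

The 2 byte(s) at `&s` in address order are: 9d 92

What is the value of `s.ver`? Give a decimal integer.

5

[0]=0x9d [1]=0x92 (little-endian) → word 0x929d
prio:1 @ bit 0 → (0x929d>>0)&0x1 = 0x1
id:4 @ bit 1 → (0x929d>>1)&0xf = 0xe
state:2 @ bit 5 → (0x929d>>5)&0x3 = 0x0
ver:3 @ bit 7 → (0x929d>>7)&0x7 = 0x5  ←
mode:1 @ bit 10 → (0x929d>>10)&0x1 = 0x0
slot:5 @ bit 11 → (0x929d>>11)&0x1f = 0x12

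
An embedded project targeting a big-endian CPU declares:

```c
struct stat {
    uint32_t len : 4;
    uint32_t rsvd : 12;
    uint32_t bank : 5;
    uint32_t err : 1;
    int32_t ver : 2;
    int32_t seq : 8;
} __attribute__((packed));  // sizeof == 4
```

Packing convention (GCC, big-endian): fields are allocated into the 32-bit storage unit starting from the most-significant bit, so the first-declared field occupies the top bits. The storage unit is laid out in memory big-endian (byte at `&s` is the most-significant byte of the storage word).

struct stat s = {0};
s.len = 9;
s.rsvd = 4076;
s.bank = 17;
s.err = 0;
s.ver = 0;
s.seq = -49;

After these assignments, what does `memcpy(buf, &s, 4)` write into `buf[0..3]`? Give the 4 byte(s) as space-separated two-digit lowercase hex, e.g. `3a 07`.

len:4 = 9 → 0x9 << 28 → word 0x90000000
rsvd:12 = 4076 → 0xfec << 16 → word 0x9fec0000
bank:5 = 17 → 0x11 << 11 → word 0x9fec8800
err:1 = 0 → 0x0 << 10 → word 0x9fec8800
ver:2 = 0 → 0x0 << 8 → word 0x9fec8800
seq:8 = -49 → 0xcf << 0 → word 0x9fec88cf
word = 0x9fec88cf → big-endian bytes:
  [0]=0x9f  [1]=0xec  [2]=0x88  [3]=0xcf

9f ec 88 cf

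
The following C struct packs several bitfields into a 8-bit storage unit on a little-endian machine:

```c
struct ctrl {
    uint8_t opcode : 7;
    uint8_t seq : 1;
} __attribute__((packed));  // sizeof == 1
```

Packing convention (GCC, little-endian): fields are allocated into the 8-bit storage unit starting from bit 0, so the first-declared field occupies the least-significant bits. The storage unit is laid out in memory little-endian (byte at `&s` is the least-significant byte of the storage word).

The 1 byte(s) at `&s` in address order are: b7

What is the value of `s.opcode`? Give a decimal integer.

[0]=0xb7 (little-endian) → word 0xb7
opcode:7 @ bit 0 → (0xb7>>0)&0x7f = 0x37  ←
seq:1 @ bit 7 → (0xb7>>7)&0x1 = 0x1

55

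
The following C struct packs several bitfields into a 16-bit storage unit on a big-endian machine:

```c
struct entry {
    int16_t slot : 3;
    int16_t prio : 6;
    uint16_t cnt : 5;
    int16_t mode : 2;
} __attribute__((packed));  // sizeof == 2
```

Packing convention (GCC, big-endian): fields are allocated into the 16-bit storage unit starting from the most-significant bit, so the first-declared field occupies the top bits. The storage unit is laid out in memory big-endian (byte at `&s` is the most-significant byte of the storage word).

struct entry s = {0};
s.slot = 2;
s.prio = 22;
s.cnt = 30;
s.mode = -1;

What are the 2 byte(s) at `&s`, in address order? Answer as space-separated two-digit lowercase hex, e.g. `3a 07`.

slot:3 = 2 → 0x2 << 13 → word 0x4000
prio:6 = 22 → 0x16 << 7 → word 0x4b00
cnt:5 = 30 → 0x1e << 2 → word 0x4b78
mode:2 = -1 → 0x3 << 0 → word 0x4b7b
word = 0x4b7b → big-endian bytes:
  [0]=0x4b  [1]=0x7b

4b 7b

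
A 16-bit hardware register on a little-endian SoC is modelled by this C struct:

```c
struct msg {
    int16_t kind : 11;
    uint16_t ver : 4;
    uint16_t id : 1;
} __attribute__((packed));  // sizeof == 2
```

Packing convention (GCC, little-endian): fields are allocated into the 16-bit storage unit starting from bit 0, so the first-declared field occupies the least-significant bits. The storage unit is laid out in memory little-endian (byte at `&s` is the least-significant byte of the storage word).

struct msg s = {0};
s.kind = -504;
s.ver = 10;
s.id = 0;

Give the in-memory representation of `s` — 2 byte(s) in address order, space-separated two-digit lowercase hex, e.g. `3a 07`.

[0+:11] kind=-504 & 0x7ff = 0x608; word=0x0608
[11+:4] ver=10 & 0xf = 0xa; word=0x5608
[15+:1] id=0 & 0x1 = 0x0; word=0x5608
word = 0x5608 → little-endian bytes:
  [0]=0x08  [1]=0x56

08 56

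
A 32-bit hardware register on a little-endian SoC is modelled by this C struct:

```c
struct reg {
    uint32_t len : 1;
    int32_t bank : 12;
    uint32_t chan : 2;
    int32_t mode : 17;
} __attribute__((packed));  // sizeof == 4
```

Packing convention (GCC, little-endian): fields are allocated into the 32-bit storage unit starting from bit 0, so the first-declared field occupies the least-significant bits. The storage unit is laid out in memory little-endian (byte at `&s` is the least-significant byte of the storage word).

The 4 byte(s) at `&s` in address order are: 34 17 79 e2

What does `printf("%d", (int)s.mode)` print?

[0]=0x34 [1]=0x17 [2]=0x79 [3]=0xe2 (little-endian) → word 0xe2791734
len [0+:1] = (word>>0) & 0x1 = 0
bank [1+:12] = (word>>1) & 0xfff = 2970
chan [13+:2] = (word>>13) & 0x3 = 0
mode [15+:17] = (word>>15) & 0x1ffff = 115954  ←
mode signed 17b, MSB=1: 115954 - 131072 = -15118

-15118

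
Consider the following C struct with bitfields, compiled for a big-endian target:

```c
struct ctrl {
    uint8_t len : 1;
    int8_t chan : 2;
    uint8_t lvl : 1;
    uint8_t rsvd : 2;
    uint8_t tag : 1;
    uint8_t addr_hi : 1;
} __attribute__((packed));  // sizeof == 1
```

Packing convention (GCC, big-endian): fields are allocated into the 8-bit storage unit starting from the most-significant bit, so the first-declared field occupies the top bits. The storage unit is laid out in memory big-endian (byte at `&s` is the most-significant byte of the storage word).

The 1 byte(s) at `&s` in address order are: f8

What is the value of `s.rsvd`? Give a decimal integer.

2

[0]=0xf8 (big-endian) → word 0xf8
len [7+:1] = (word>>7) & 0x1 = 1
chan [5+:2] = (word>>5) & 0x3 = 3
lvl [4+:1] = (word>>4) & 0x1 = 1
rsvd [2+:2] = (word>>2) & 0x3 = 2  ←
tag [1+:1] = (word>>1) & 0x1 = 0
addr_hi [0+:1] = (word>>0) & 0x1 = 0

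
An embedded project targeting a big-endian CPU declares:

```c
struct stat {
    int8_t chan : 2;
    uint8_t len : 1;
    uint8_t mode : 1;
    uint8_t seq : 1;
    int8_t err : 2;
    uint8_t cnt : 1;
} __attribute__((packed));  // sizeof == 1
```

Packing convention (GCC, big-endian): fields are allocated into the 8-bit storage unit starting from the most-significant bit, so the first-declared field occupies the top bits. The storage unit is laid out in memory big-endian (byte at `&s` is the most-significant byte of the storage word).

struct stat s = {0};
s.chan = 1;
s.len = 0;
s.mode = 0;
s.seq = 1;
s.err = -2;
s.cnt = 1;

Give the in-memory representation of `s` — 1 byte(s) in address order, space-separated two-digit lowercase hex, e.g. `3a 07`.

chan (2b) val=1 bits=0x1 at bit 6: 0x40
len (1b) val=0 bits=0x0 at bit 5: 0x40
mode (1b) val=0 bits=0x0 at bit 4: 0x40
seq (1b) val=1 bits=0x1 at bit 3: 0x48
err (2b) val=-2 bits=0x2 at bit 1: 0x4c
cnt (1b) val=1 bits=0x1 at bit 0: 0x4d
word = 0x4d → big-endian bytes:
  [0]=0x4d

4d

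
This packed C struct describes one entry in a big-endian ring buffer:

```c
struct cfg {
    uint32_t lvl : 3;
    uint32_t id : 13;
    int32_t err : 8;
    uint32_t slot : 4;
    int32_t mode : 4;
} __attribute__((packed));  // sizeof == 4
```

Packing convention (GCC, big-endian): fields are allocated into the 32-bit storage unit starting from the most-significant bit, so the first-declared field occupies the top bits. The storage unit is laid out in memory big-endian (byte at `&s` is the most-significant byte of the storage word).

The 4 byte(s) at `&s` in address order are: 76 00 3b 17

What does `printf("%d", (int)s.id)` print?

[0]=0x76 [1]=0x00 [2]=0x3b [3]=0x17 (big-endian) → word 0x76003b17
lvl [29+:3] = (word>>29) & 0x7 = 3
id [16+:13] = (word>>16) & 0x1fff = 5632  ←
err [8+:8] = (word>>8) & 0xff = 59
slot [4+:4] = (word>>4) & 0xf = 1
mode [0+:4] = (word>>0) & 0xf = 7

5632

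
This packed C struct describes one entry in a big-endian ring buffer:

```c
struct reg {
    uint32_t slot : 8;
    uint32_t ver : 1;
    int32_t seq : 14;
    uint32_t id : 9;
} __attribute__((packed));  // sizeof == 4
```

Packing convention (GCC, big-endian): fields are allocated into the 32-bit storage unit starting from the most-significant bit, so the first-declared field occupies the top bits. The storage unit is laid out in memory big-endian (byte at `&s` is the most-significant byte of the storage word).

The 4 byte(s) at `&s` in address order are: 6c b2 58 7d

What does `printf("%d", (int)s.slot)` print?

[0]=0x6c [1]=0xb2 [2]=0x58 [3]=0x7d (big-endian) → word 0x6cb2587d
slot:8 @ bit 24 → (0x6cb2587d>>24)&0xff = 0x6c  ←
ver:1 @ bit 23 → (0x6cb2587d>>23)&0x1 = 0x1
seq:14 @ bit 9 → (0x6cb2587d>>9)&0x3fff = 0x192c
id:9 @ bit 0 → (0x6cb2587d>>0)&0x1ff = 0x7d

108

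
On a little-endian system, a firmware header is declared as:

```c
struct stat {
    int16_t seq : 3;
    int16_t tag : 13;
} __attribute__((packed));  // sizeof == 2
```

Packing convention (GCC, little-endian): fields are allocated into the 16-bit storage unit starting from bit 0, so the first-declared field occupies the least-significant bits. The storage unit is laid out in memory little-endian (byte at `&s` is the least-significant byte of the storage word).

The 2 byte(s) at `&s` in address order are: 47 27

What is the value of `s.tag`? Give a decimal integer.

1256

[0]=0x47 [1]=0x27 (little-endian) → word 0x2747
seq [0+:3] = (word>>0) & 0x7 = 7
tag [3+:13] = (word>>3) & 0x1fff = 1256  ←
tag signed 13b, MSB=0: value = 1256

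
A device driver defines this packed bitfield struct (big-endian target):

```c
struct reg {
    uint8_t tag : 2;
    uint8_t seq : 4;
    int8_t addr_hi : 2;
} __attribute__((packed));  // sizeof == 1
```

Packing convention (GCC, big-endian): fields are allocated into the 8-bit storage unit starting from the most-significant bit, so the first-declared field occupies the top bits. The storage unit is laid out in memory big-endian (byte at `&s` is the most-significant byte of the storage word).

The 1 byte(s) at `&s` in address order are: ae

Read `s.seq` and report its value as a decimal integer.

11

[0]=0xae (big-endian) → word 0xae
tag:2 @ bit 6 → (0xae>>6)&0x3 = 0x2
seq:4 @ bit 2 → (0xae>>2)&0xf = 0xb  ←
addr_hi:2 @ bit 0 → (0xae>>0)&0x3 = 0x2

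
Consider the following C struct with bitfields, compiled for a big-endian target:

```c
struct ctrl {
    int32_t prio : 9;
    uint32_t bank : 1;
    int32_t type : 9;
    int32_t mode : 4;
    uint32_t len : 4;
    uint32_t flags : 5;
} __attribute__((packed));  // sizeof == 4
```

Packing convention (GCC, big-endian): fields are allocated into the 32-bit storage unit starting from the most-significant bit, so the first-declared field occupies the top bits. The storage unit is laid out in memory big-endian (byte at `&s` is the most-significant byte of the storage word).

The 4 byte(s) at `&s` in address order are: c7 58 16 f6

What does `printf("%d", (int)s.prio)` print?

-114

[0]=0xc7 [1]=0x58 [2]=0x16 [3]=0xf6 (big-endian) → word 0xc75816f6
prio:9 @ bit 23 → (0xc75816f6>>23)&0x1ff = 0x18e  ←
bank:1 @ bit 22 → (0xc75816f6>>22)&0x1 = 0x1
type:9 @ bit 13 → (0xc75816f6>>13)&0x1ff = 0xc0
mode:4 @ bit 9 → (0xc75816f6>>9)&0xf = 0xb
len:4 @ bit 5 → (0xc75816f6>>5)&0xf = 0x7
flags:5 @ bit 0 → (0xc75816f6>>0)&0x1f = 0x16
prio signed 9b, MSB=1: 398 - 512 = -114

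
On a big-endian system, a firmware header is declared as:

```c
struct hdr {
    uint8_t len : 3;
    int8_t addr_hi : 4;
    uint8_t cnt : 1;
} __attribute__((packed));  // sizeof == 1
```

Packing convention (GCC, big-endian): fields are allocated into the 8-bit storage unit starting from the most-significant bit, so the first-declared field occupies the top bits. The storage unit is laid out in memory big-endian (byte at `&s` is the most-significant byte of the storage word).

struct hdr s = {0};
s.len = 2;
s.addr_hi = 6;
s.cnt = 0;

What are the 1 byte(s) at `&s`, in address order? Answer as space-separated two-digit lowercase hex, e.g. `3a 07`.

len (3b) val=2 bits=0x2 at bit 5: 0x40
addr_hi (4b) val=6 bits=0x6 at bit 1: 0x4c
cnt (1b) val=0 bits=0x0 at bit 0: 0x4c
word = 0x4c → big-endian bytes:
  [0]=0x4c

4c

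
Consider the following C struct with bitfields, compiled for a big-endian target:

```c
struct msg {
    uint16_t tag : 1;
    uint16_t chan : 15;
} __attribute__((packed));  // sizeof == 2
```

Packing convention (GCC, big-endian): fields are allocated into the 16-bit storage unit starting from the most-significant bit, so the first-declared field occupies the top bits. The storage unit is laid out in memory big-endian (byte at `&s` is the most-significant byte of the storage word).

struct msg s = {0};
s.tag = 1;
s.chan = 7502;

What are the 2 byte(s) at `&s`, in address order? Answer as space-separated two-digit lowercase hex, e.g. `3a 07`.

tag:1 = 1 → 0x1 << 15 → word 0x8000
chan:15 = 7502 → 0x1d4e << 0 → word 0x9d4e
word = 0x9d4e → big-endian bytes:
  [0]=0x9d  [1]=0x4e

9d 4e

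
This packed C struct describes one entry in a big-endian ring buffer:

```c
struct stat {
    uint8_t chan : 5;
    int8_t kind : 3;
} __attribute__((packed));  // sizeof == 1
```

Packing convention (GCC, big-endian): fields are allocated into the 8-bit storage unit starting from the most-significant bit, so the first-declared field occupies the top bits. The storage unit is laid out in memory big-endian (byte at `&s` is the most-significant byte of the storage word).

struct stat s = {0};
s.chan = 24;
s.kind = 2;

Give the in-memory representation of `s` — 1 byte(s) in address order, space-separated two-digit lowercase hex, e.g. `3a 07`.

[3+:5] chan=24 & 0x1f = 0x18; word=0xc0
[0+:3] kind=2 & 0x7 = 0x2; word=0xc2
word = 0xc2 → big-endian bytes:
  [0]=0xc2

c2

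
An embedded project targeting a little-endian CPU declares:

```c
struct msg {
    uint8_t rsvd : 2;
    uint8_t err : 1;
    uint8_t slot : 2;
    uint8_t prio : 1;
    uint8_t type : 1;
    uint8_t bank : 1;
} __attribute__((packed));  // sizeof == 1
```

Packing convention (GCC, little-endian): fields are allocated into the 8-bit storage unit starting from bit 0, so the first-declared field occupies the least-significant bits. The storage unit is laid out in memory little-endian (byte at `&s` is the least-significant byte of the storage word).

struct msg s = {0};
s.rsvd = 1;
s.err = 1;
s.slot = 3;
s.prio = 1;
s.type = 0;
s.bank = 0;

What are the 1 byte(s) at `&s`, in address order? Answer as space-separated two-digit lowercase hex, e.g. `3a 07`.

3d

rsvd (2b) val=1 bits=0x1 at bit 0: 0x01
err (1b) val=1 bits=0x1 at bit 2: 0x05
slot (2b) val=3 bits=0x3 at bit 3: 0x1d
prio (1b) val=1 bits=0x1 at bit 5: 0x3d
type (1b) val=0 bits=0x0 at bit 6: 0x3d
bank (1b) val=0 bits=0x0 at bit 7: 0x3d
word = 0x3d → little-endian bytes:
  [0]=0x3d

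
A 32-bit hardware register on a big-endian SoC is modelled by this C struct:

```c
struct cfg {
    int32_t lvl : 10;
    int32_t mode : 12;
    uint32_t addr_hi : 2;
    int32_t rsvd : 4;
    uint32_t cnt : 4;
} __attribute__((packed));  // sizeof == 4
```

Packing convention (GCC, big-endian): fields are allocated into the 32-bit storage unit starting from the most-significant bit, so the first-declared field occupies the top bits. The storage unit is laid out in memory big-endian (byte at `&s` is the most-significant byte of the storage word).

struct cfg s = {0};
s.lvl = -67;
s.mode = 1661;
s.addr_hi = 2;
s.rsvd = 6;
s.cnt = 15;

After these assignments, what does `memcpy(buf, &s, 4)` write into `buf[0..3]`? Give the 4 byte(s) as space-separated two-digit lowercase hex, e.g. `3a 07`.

lvl:10 = -67 → 0x3bd << 22 → word 0xef400000
mode:12 = 1661 → 0x67d << 10 → word 0xef59f400
addr_hi:2 = 2 → 0x2 << 8 → word 0xef59f600
rsvd:4 = 6 → 0x6 << 4 → word 0xef59f660
cnt:4 = 15 → 0xf << 0 → word 0xef59f66f
word = 0xef59f66f → big-endian bytes:
  [0]=0xef  [1]=0x59  [2]=0xf6  [3]=0x6f

ef 59 f6 6f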